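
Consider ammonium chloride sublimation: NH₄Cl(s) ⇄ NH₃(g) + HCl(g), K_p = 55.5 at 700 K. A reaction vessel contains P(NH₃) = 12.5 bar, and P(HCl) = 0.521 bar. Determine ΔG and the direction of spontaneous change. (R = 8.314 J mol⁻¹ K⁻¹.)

(NH₄Cl is a pure solid — omitted from Q_p.)
Q_p = P(NH₃)·P(HCl) = (12.5)·(0.521) = 6.51
ΔG = RT ln(Q_p/K_p) = (8.314 J mol⁻¹ K⁻¹)(700 K) × ln(6.51/55.5)
   = (5.820 kJ/mol)(-2.143) = -12.5 kJ/mol
ΔG < 0, so the forward reaction is spontaneous (proceeds forward).

ΔG = -12.5 kJ/mol; the forward reaction is spontaneous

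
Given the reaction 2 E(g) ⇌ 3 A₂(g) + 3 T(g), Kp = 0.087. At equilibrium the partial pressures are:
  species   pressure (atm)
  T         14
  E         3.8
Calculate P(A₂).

At equilibrium, Kp = P(A₂)³·P(T)³ / P(E)² = 0.087.
(P(A₂))³·(14)³ / (3.8)² = 0.087
P(A₂)³ = 4.58×10⁻⁴ ⇒ P(A₂) = 0.077 atm

P(A₂) = 0.077 atm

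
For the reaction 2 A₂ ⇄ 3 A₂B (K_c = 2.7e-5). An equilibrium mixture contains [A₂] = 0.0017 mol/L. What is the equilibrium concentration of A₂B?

At equilibrium, K_c = [A₂B]³ / [A₂]² = 2.7e-5.
([A₂B])³ / (0.0017)² = 2.7e-5
[A₂B]³ = 7.80e-11 ⇒ [A₂B] = 4.3e-4 mol/L

[A₂B] = 4.3e-4 mol/L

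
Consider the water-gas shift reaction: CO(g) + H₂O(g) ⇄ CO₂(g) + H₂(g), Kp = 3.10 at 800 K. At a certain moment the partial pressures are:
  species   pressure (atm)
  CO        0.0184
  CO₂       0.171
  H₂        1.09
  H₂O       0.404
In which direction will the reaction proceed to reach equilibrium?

to the left

Qp = P(CO₂)·P(H₂) / (P(CO)·P(H₂O)) = (0.171)·(1.09) / ((0.0184)·(0.404)) = 25.1
Qp = 25.1 > Kp = 3.10, so the reverse reaction proceeds.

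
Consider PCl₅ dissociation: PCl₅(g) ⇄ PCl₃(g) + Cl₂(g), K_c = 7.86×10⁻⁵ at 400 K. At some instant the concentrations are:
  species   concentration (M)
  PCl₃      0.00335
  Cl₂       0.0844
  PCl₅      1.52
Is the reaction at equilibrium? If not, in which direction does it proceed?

toward reactants

Q_c = [PCl₃]·[Cl₂] / [PCl₅] = (0.00335)·(0.0844) / (1.52) = 1.86×10⁻⁴
Q_c = 1.86×10⁻⁴ > K_c = 7.86×10⁻⁵, so the reverse reaction proceeds.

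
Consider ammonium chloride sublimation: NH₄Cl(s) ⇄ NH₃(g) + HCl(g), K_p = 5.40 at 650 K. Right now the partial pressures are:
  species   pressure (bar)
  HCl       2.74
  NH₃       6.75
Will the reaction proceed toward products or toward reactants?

(NH₄Cl is a pure solid — omitted from Q_p.)
Q_p = P(NH₃)·P(HCl) = (6.75)·(2.74) = 18.5
Q_p = 18.5 > K_p = 5.40, so the reverse reaction proceeds.

toward reactants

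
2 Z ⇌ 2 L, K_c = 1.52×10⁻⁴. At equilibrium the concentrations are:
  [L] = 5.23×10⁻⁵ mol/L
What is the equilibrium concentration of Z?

[Z] = 0.00424 mol/L

At equilibrium, K_c = [L]² / [Z]² = 1.52×10⁻⁴.
(5.23×10⁻⁵)² / ([Z])² = 1.52×10⁻⁴
[Z]² = 1.80×10⁻⁵ ⇒ [Z] = 0.00424 mol/L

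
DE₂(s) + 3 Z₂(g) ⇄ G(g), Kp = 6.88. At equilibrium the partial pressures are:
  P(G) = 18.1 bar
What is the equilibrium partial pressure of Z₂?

P(Z₂) = 1.38 bar

(DE₂ is a pure solid — omitted from Kp.)
At equilibrium, Kp = P(G) / P(Z₂)³ = 6.88.
(18.1) / (P(Z₂))³ = 6.88
P(Z₂)³ = 2.63 ⇒ P(Z₂) = 1.38 bar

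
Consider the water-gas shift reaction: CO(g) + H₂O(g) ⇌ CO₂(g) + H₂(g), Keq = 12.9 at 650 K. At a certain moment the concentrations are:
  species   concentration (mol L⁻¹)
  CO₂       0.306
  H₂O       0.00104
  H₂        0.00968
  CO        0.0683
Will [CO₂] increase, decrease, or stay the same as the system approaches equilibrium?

decrease

Q = [CO₂]·[H₂] / ([CO]·[H₂O]) = (0.306)·(0.00968) / ((0.0683)·(0.00104)) = 41.7
Q = 41.7 > Keq = 12.9: net reverse reaction.
CO₂ is a product, so it decreases.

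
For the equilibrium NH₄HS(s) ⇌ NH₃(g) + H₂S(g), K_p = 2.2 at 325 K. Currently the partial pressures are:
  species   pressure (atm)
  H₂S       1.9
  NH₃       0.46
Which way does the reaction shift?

(NH₄HS is a pure solid — omitted from Q_p.)
Q_p = P(NH₃)·P(H₂S) = (0.46)·(1.9) = 0.87
Q_p = 0.87 < K_p = 2.2, so the forward reaction proceeds.

to the right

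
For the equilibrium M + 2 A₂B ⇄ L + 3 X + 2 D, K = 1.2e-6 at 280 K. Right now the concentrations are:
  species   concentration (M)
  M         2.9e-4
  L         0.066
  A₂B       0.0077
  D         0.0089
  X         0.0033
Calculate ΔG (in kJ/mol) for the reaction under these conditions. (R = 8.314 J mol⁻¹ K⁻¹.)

Q = [L]·[X]³·[D]² / ([M]·[A₂B]²) = (0.066)·(0.0033)³·(0.0089)² / ((2.9e-4)·(0.0077)²) = 1.09e-5
ΔG = RT ln(Q/K) = (8.314 J mol⁻¹ K⁻¹)(280 K) × ln(1.09e-5/1.2e-6)
   = (2.328 kJ/mol)(2.206) = 5.14 kJ/mol
ΔG > 0, so the forward reaction is non-spontaneous (proceeds in reverse).

ΔG = 5.14 kJ/mol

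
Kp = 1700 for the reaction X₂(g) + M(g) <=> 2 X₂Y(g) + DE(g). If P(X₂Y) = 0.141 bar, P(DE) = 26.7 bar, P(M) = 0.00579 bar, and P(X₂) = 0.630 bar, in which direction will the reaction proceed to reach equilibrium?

toward products

Qp = P(X₂Y)²·P(DE) / (P(X₂)·P(M)) = (0.141)²·(26.7) / ((0.630)·(0.00579)) = 146
Qp = 146 < Kp = 1700, so the forward reaction proceeds.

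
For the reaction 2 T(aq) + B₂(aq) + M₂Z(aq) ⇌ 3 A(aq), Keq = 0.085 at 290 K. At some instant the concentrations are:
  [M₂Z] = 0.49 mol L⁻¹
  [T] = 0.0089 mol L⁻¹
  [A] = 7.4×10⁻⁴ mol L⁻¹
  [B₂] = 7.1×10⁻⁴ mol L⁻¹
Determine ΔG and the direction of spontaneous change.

Q = [A]³ / ([T]²·[B₂]·[M₂Z]) = (7.4×10⁻⁴)³ / ((0.0089)²·(7.1×10⁻⁴)·(0.49)) = 0.0147
ΔG = RT ln(Q/Keq) = (8.314 J mol⁻¹ K⁻¹)(290 K) × ln(0.0147/0.085)
   = (2.411 kJ/mol)(-1.755) = -4.23 kJ/mol
ΔG < 0, so the forward reaction is spontaneous (proceeds forward).

ΔG = -4.23 kJ/mol; the forward reaction is spontaneous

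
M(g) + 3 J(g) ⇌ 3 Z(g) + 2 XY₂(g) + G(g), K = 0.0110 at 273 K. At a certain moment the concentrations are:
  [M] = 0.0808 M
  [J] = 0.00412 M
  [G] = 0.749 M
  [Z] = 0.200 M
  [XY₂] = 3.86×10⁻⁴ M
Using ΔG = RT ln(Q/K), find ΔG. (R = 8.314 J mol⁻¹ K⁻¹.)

Q = [Z]³·[XY₂]²·[G] / ([M]·[J]³) = (0.200)³·(3.86×10⁻⁴)²·(0.749) / ((0.0808)·(0.00412)³) = 0.158
ΔG = RT ln(Q/K) = (8.314 J mol⁻¹ K⁻¹)(273 K) × ln(0.158/0.0110)
   = (2.270 kJ/mol)(2.665) = 6.05 kJ/mol
ΔG > 0, so the forward reaction is non-spontaneous (proceeds in reverse).

ΔG = 6.05 kJ/mol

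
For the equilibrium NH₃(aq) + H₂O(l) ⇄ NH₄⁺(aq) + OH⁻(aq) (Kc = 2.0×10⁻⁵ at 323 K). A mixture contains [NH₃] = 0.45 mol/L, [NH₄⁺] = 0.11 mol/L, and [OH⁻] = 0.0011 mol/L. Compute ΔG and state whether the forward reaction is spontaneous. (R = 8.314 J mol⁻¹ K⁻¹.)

(H₂O is a pure liquid — omitted from Qc.)
Qc = [NH₄⁺]·[OH⁻] / [NH₃] = (0.11)·(0.0011) / (0.45) = 2.69×10⁻⁴
ΔG = RT ln(Qc/Kc) = (8.314 J mol⁻¹ K⁻¹)(323 K) × ln(2.69×10⁻⁴/2.0×10⁻⁵)
   = (2.685 kJ/mol)(2.599) = 6.98 kJ/mol
ΔG > 0, so the forward reaction is non-spontaneous (proceeds in reverse).

ΔG = 6.98 kJ/mol; the forward reaction is non-spontaneous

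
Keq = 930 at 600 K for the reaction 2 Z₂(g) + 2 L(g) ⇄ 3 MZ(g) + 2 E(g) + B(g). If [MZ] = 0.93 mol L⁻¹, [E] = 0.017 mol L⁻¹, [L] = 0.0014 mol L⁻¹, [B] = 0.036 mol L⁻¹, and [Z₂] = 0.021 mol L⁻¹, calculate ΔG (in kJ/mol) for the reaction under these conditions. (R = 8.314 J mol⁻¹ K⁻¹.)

Q = [MZ]³·[E]²·[B] / ([Z₂]²·[L]²) = (0.93)³·(0.017)²·(0.036) / ((0.021)²·(0.0014)²) = 9680
ΔG = RT ln(Q/Keq) = (8.314 J mol⁻¹ K⁻¹)(600 K) × ln(9680/930)
   = (4.988 kJ/mol)(2.343) = 11.7 kJ/mol
ΔG > 0, so the forward reaction is non-spontaneous (proceeds in reverse).

ΔG = 11.7 kJ/mol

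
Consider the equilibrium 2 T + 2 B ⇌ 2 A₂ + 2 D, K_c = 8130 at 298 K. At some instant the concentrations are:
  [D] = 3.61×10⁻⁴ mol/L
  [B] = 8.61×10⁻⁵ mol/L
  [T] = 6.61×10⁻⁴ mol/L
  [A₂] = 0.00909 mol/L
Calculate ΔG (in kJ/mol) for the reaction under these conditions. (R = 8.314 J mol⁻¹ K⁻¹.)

ΔG = -2.22 kJ/mol

Q_c = [A₂]²·[D]² / ([T]²·[B]²) = (0.00909)²·(3.61×10⁻⁴)² / ((6.61×10⁻⁴)²·(8.61×10⁻⁵)²) = 3320
ΔG = RT ln(Q_c/K_c) = (8.314 J mol⁻¹ K⁻¹)(298 K) × ln(3320/8130)
   = (2.478 kJ/mol)(-0.8956) = -2.22 kJ/mol
ΔG < 0, so the forward reaction is spontaneous (proceeds forward).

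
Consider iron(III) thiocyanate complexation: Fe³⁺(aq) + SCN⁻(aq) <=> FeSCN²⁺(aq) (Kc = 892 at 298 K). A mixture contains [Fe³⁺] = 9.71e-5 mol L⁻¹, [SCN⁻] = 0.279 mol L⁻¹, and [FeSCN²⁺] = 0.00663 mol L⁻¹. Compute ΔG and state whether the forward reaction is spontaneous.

Qc = [FeSCN²⁺] / ([Fe³⁺]·[SCN⁻]) = (0.00663) / ((9.71e-5)·(0.279)) = 245
ΔG = RT ln(Qc/Kc) = (8.314 J mol⁻¹ K⁻¹)(298 K) × ln(245/892)
   = (2.478 kJ/mol)(-1.292) = -3.20 kJ/mol
ΔG < 0, so the forward reaction is spontaneous (proceeds forward).

ΔG = -3.20 kJ/mol; the forward reaction is spontaneous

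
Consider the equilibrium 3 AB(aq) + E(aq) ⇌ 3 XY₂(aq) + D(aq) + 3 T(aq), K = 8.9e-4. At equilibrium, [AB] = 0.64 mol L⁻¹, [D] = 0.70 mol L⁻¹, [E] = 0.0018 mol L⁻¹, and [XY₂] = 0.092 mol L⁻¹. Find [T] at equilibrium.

At equilibrium, K = [XY₂]³·[D]·[T]³ / ([AB]³·[E]) = 8.9e-4.
(0.092)³·(0.70)·([T])³ / ((0.64)³·(0.0018)) = 8.9e-4
[T]³ = 7.70e-4 ⇒ [T] = 0.092 mol L⁻¹

[T] = 0.092 mol L⁻¹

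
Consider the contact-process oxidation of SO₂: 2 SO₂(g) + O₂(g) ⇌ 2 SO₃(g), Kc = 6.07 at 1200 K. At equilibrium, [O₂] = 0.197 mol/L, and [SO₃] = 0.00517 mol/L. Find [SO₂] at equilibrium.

[SO₂] = 0.00473 mol/L

At equilibrium, Kc = [SO₃]² / ([SO₂]²·[O₂]) = 6.07.
(0.00517)² / (([SO₂])²·(0.197)) = 6.07
[SO₂]² = 2.24×10⁻⁵ ⇒ [SO₂] = 0.00473 mol/L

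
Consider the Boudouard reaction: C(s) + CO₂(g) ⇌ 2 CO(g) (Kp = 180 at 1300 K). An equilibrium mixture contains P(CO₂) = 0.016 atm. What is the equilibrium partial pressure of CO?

P(CO) = 1.7 atm

(C is a pure solid — omitted from Kp.)
At equilibrium, Kp = P(CO)² / P(CO₂) = 180.
(P(CO))² / (0.016) = 180
P(CO)² = 2.88 ⇒ P(CO) = 1.7 atm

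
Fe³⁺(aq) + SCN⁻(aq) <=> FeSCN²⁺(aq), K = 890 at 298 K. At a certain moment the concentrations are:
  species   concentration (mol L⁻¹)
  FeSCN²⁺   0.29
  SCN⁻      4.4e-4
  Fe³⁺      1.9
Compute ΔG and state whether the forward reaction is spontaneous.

ΔG = -2.33 kJ/mol; the forward reaction is spontaneous

Q = [FeSCN²⁺] / ([Fe³⁺]·[SCN⁻]) = (0.29) / ((1.9)·(4.4e-4)) = 347
ΔG = RT ln(Q/K) = (8.314 J mol⁻¹ K⁻¹)(298 K) × ln(347/890)
   = (2.478 kJ/mol)(-0.9419) = -2.33 kJ/mol
ΔG < 0, so the forward reaction is spontaneous (proceeds forward).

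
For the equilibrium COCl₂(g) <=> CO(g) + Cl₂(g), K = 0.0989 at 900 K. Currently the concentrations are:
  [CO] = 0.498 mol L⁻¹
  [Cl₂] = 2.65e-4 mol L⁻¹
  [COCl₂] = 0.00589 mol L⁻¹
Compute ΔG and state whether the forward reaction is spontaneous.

ΔG = -11.1 kJ/mol; the forward reaction is spontaneous

Q = [CO]·[Cl₂] / [COCl₂] = (0.498)·(2.65e-4) / (0.00589) = 0.0224
ΔG = RT ln(Q/K) = (8.314 J mol⁻¹ K⁻¹)(900 K) × ln(0.0224/0.0989)
   = (7.483 kJ/mol)(-1.485) = -11.1 kJ/mol
ΔG < 0, so the forward reaction is spontaneous (proceeds forward).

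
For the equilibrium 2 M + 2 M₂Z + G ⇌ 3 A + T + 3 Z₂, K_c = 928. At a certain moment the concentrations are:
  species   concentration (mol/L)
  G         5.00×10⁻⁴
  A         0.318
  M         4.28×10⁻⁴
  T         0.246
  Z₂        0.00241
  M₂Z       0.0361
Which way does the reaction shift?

Q_c = [A]³·[T]·[Z₂]³ / ([M]²·[M₂Z]²·[G]) = (0.318)³·(0.246)·(0.00241)³ / ((4.28×10⁻⁴)²·(0.0361)²·(5.00×10⁻⁴)) = 928
Q_c = 928 = K_c, so the system is already at equilibrium.

at equilibrium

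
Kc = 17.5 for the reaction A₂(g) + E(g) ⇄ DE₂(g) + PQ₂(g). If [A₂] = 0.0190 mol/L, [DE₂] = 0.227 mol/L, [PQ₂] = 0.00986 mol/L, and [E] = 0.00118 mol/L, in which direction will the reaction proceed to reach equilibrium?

in the reverse direction

Qc = [DE₂]·[PQ₂] / ([A₂]·[E]) = (0.227)·(0.00986) / ((0.0190)·(0.00118)) = 99.8
Qc = 99.8 > Kc = 17.5, so the reverse reaction proceeds.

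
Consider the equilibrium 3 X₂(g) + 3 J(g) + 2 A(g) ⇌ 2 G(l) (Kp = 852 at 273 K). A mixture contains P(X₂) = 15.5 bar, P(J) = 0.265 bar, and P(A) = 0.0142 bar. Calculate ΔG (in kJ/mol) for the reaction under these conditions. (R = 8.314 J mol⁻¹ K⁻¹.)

ΔG = -5.62 kJ/mol

(G is a pure liquid — omitted from Qp.)
Qp = 1 / (P(X₂)³·P(J)³·P(A)²) = 1 / ((15.5)³·(0.265)³·(0.0142)²) = 71.6
ΔG = RT ln(Qp/Kp) = (8.314 J mol⁻¹ K⁻¹)(273 K) × ln(71.6/852)
   = (2.270 kJ/mol)(-2.476) = -5.62 kJ/mol
ΔG < 0, so the forward reaction is spontaneous (proceeds forward).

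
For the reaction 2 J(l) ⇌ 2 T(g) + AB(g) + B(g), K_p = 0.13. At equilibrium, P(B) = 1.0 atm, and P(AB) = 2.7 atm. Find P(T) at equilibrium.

(J is a pure liquid — omitted from K_p.)
At equilibrium, K_p = P(T)²·P(AB)·P(B) = 0.13.
(P(T))²·(2.7)·(1.0) = 0.13
P(T)² = 0.0481 ⇒ P(T) = 0.22 atm

P(T) = 0.22 atm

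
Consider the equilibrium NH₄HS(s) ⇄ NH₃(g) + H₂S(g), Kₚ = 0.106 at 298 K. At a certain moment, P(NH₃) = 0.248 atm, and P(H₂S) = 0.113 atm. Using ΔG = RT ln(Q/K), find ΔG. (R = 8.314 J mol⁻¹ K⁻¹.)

(NH₄HS is a pure solid — omitted from Qₚ.)
Qₚ = P(NH₃)·P(H₂S) = (0.248)·(0.113) = 0.0280
ΔG = RT ln(Qₚ/Kₚ) = (8.314 J mol⁻¹ K⁻¹)(298 K) × ln(0.0280/0.106)
   = (2.478 kJ/mol)(-1.331) = -3.30 kJ/mol
ΔG < 0, so the forward reaction is spontaneous (proceeds forward).

ΔG = -3.30 kJ/mol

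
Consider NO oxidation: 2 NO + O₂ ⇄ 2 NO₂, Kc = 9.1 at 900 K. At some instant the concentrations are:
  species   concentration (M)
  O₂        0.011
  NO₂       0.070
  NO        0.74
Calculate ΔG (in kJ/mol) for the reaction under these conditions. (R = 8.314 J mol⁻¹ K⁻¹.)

Qc = [NO₂]² / ([NO]²·[O₂]) = (0.070)² / ((0.74)²·(0.011)) = 0.813
ΔG = RT ln(Qc/Kc) = (8.314 J mol⁻¹ K⁻¹)(900 K) × ln(0.813/9.1)
   = (7.483 kJ/mol)(-2.415) = -18.1 kJ/mol
ΔG < 0, so the forward reaction is spontaneous (proceeds forward).

ΔG = -18.1 kJ/mol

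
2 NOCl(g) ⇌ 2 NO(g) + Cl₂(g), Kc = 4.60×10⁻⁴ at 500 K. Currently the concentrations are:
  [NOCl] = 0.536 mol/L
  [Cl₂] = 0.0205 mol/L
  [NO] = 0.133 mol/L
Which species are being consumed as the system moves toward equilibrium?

NO, Cl₂ (products)

Qc = [NO]²·[Cl₂] / [NOCl]² = (0.133)²·(0.0205) / (0.536)² = 0.00126
Qc = 0.00126 > Kc = 4.60×10⁻⁴: net reverse reaction.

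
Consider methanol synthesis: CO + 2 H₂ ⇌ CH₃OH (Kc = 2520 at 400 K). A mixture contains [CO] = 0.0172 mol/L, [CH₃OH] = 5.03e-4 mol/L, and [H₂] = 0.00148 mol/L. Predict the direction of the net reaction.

Qc = [CH₃OH] / ([CO]·[H₂]²) = (5.03e-4) / ((0.0172)·(0.00148)²) = 13400
Qc = 13400 > Kc = 2520, so the reverse reaction proceeds.

to the left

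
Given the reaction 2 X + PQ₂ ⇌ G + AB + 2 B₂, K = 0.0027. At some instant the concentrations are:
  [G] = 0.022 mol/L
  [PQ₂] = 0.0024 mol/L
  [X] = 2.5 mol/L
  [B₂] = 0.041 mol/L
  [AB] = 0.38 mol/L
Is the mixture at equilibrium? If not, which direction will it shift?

Q = [G]·[AB]·[B₂]² / ([X]²·[PQ₂]) = (0.022)·(0.38)·(0.041)² / ((2.5)²·(0.0024)) = 9.4e-4
Q = 9.4e-4 < K = 0.0027: net forward reaction.

no; Q < K, reaction proceeds forward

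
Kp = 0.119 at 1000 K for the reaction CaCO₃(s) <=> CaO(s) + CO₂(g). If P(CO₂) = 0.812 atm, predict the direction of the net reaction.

(CaCO₃, CaO are pure solids — omitted from Qp.)
Qp = P(CO₂) = 0.812
Qp = 0.812 > Kp = 0.119, so the reverse reaction proceeds.

to the left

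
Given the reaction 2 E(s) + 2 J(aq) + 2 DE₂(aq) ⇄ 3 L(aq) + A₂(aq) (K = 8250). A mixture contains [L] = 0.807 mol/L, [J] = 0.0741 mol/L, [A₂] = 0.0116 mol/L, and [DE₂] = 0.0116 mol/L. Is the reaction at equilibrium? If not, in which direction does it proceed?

(E is a pure solid — omitted from Q.)
Q = [L]³·[A₂] / ([J]²·[DE₂]²) = (0.807)³·(0.0116) / ((0.0741)²·(0.0116)²) = 8250
Q = 8250 = K, so the system is already at equilibrium.

at equilibrium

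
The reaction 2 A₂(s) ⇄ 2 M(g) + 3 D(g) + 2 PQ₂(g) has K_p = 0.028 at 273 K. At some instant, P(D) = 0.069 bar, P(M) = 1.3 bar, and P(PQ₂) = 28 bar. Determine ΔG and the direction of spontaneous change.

(A₂ is a pure solid — omitted from Q_p.)
Q_p = P(M)²·P(D)³·P(PQ₂)² = (1.3)²·(0.069)³·(28)² = 0.435
ΔG = RT ln(Q_p/K_p) = (8.314 J mol⁻¹ K⁻¹)(273 K) × ln(0.435/0.028)
   = (2.270 kJ/mol)(2.743) = 6.23 kJ/mol
ΔG > 0, so the forward reaction is non-spontaneous (proceeds in reverse).

ΔG = 6.23 kJ/mol; the forward reaction is non-spontaneous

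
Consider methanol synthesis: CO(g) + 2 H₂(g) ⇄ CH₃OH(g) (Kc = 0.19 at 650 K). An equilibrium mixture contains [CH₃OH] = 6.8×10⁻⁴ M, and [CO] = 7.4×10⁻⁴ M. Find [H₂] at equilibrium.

[H₂] = 2.2 M

At equilibrium, Kc = [CH₃OH] / ([CO]·[H₂]²) = 0.19.
(6.8×10⁻⁴) / ((7.4×10⁻⁴)·([H₂])²) = 0.19
[H₂]² = 4.84 ⇒ [H₂] = 2.2 M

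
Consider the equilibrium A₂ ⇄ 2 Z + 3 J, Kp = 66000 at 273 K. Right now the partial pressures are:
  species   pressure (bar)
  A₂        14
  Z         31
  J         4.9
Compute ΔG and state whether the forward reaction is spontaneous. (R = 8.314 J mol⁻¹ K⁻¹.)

ΔG = -4.77 kJ/mol; the forward reaction is spontaneous

Qp = P(Z)²·P(J)³ / P(A₂) = (31)²·(4.9)³ / (14) = 8080
ΔG = RT ln(Qp/Kp) = (8.314 J mol⁻¹ K⁻¹)(273 K) × ln(8080/66000)
   = (2.270 kJ/mol)(-2.100) = -4.77 kJ/mol
ΔG < 0, so the forward reaction is spontaneous (proceeds forward).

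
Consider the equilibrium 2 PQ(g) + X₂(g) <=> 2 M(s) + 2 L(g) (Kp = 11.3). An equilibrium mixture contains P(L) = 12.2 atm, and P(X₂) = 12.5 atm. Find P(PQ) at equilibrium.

(M is a pure solid — omitted from Kp.)
At equilibrium, Kp = P(L)² / (P(PQ)²·P(X₂)) = 11.3.
(12.2)² / ((P(PQ))²·(12.5)) = 11.3
P(PQ)² = 1.05 ⇒ P(PQ) = 1.03 atm

P(PQ) = 1.03 atm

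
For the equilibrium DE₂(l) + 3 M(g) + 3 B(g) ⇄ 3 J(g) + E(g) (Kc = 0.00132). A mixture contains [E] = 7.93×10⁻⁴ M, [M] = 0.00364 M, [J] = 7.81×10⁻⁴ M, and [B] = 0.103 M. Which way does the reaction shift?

toward reactants

(DE₂ is a pure liquid — omitted from Qc.)
Qc = [J]³·[E] / ([M]³·[B]³) = (7.81×10⁻⁴)³·(7.93×10⁻⁴) / ((0.00364)³·(0.103)³) = 0.00717
Qc = 0.00717 > Kc = 0.00132, so the reverse reaction proceeds.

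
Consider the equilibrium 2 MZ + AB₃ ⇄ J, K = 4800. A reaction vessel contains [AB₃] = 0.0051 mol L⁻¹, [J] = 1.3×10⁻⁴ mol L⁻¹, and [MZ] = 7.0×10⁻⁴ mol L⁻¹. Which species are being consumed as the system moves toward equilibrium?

Q = [J] / ([MZ]²·[AB₃]) = (1.3×10⁻⁴) / ((7.0×10⁻⁴)²·(0.0051)) = 52000
Q = 52000 > K = 4800: net reverse reaction.

J (products)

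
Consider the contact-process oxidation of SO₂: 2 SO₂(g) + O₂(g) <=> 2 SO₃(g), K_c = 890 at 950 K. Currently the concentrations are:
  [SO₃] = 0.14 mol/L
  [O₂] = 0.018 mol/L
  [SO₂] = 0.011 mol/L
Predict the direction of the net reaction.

Q_c = [SO₃]² / ([SO₂]²·[O₂]) = (0.14)² / ((0.011)²·(0.018)) = 9000
Q_c = 9000 > K_c = 890, so the reverse reaction proceeds.

reverse (toward reactants)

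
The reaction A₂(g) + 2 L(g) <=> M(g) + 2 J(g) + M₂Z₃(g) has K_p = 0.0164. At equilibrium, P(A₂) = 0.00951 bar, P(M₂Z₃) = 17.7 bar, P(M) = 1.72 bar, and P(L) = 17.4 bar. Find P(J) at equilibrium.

At equilibrium, K_p = P(M)·P(J)²·P(M₂Z₃) / (P(A₂)·P(L)²) = 0.0164.
(1.72)·(P(J))²·(17.7) / ((0.00951)·(17.4)²) = 0.0164
P(J)² = 0.00155 ⇒ P(J) = 0.0394 bar

P(J) = 0.0394 bar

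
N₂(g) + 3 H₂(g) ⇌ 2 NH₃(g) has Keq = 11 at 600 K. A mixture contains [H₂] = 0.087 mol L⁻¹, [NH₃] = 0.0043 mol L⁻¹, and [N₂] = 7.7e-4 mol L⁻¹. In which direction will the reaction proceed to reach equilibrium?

to the left

Q = [NH₃]² / ([N₂]·[H₂]³) = (0.0043)² / ((7.7e-4)·(0.087)³) = 36
Q = 36 > Keq = 11, so the reverse reaction proceeds.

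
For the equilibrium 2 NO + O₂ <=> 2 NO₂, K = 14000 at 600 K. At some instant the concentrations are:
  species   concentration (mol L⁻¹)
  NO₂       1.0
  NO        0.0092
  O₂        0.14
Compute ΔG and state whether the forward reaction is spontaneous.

Q = [NO₂]² / ([NO]²·[O₂]) = (1.0)² / ((0.0092)²·(0.14)) = 84400
ΔG = RT ln(Q/K) = (8.314 J mol⁻¹ K⁻¹)(600 K) × ln(84400/14000)
   = (4.988 kJ/mol)(1.797) = 8.96 kJ/mol
ΔG > 0, so the forward reaction is non-spontaneous (proceeds in reverse).

ΔG = 8.96 kJ/mol; the forward reaction is non-spontaneous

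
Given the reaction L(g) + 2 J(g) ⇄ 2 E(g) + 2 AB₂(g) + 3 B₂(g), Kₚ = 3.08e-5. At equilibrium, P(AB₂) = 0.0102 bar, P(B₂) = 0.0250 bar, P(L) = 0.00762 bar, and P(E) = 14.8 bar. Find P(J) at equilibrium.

At equilibrium, Kₚ = P(E)²·P(AB₂)²·P(B₂)³ / (P(L)·P(J)²) = 3.08e-5.
(14.8)²·(0.0102)²·(0.0250)³ / ((0.00762)·(P(J))²) = 3.08e-5
P(J)² = 1.52 ⇒ P(J) = 1.23 bar

P(J) = 1.23 bar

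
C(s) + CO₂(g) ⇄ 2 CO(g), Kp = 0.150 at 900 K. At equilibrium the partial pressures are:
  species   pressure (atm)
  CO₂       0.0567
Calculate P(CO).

(C is a pure solid — omitted from Kp.)
At equilibrium, Kp = P(CO)² / P(CO₂) = 0.150.
(P(CO))² / (0.0567) = 0.150
P(CO)² = 0.00851 ⇒ P(CO) = 0.0922 atm

P(CO) = 0.0922 atm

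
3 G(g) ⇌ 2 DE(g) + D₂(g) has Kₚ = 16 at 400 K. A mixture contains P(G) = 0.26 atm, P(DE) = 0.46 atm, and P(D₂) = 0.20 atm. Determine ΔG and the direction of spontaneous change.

ΔG = -6.30 kJ/mol; the forward reaction is spontaneous

Qₚ = P(DE)²·P(D₂) / P(G)³ = (0.46)²·(0.20) / (0.26)³ = 2.41
ΔG = RT ln(Qₚ/Kₚ) = (8.314 J mol⁻¹ K⁻¹)(400 K) × ln(2.41/16)
   = (3.326 kJ/mol)(-1.893) = -6.30 kJ/mol
ΔG < 0, so the forward reaction is spontaneous (proceeds forward).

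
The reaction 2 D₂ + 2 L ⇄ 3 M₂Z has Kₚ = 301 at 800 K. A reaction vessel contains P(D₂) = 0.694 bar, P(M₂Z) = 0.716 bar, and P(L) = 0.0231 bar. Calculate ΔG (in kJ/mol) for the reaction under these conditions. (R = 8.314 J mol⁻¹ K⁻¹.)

Qₚ = P(M₂Z)³ / (P(D₂)²·P(L)²) = (0.716)³ / ((0.694)²·(0.0231)²) = 1430
ΔG = RT ln(Qₚ/Kₚ) = (8.314 J mol⁻¹ K⁻¹)(800 K) × ln(1430/301)
   = (6.651 kJ/mol)(1.558) = 10.4 kJ/mol
ΔG > 0, so the forward reaction is non-spontaneous (proceeds in reverse).

ΔG = 10.4 kJ/mol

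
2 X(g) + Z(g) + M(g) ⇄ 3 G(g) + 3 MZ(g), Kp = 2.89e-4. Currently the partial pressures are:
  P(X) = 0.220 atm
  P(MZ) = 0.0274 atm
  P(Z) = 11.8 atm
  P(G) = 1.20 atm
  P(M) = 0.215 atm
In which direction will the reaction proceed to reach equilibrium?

Qp = P(G)³·P(MZ)³ / (P(X)²·P(Z)·P(M)) = (1.20)³·(0.0274)³ / ((0.220)²·(11.8)·(0.215)) = 2.89e-4
Qp = 2.89e-4 = Kp, so the system is already at equilibrium.

neither direction; the system is at equilibrium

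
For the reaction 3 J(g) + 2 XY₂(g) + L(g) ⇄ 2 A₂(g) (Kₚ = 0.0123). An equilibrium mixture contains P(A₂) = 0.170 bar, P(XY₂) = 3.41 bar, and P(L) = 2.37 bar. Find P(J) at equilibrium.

At equilibrium, Kₚ = P(A₂)² / (P(J)³·P(XY₂)²·P(L)) = 0.0123.
(0.170)² / ((P(J))³·(3.41)²·(2.37)) = 0.0123
P(J)³ = 0.0853 ⇒ P(J) = 0.440 bar

P(J) = 0.440 bar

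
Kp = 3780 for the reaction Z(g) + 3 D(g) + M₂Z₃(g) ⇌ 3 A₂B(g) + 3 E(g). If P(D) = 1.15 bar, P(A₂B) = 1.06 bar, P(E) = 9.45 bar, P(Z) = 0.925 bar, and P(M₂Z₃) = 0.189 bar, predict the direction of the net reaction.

Qp = P(A₂B)³·P(E)³ / (P(Z)·P(D)³·P(M₂Z₃)) = (1.06)³·(9.45)³ / ((0.925)·(1.15)³·(0.189)) = 3780
Qp = 3780 = Kp, so the system is already at equilibrium.

neither direction; the system is at equilibrium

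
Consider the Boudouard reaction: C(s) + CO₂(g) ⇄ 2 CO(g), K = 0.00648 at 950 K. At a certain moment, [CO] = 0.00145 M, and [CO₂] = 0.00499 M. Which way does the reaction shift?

(C is a pure solid — omitted from Q.)
Q = [CO]² / [CO₂] = (0.00145)² / (0.00499) = 4.21×10⁻⁴
Q = 4.21×10⁻⁴ < K = 0.00648, so the forward reaction proceeds.

to the right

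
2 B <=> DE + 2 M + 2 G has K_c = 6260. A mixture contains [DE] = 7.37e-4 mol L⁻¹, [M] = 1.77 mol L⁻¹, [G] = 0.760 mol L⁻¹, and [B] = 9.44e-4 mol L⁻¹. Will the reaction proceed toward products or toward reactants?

in the forward direction

Q_c = [DE]·[M]²·[G]² / [B]² = (7.37e-4)·(1.77)²·(0.760)² / (9.44e-4)² = 1500
Q_c = 1500 < K_c = 6260, so the forward reaction proceeds.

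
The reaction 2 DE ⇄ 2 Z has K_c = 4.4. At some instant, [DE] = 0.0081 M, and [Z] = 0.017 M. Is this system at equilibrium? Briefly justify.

yes, at equilibrium

Q_c = [Z]² / [DE]² = (0.017)² / (0.0081)² = 4.4
Q_c = 4.4 = K_c; the system is at equilibrium.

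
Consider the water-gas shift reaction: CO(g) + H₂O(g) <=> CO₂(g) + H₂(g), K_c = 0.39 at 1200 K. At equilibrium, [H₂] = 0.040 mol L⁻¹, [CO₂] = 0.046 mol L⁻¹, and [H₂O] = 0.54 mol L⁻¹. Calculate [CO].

[CO] = 0.0087 mol L⁻¹

At equilibrium, K_c = [CO₂]·[H₂] / ([CO]·[H₂O]) = 0.39.
(0.046)·(0.040) / (([CO])·(0.54)) = 0.39
[CO] = 0.00874 = 0.0087 mol L⁻¹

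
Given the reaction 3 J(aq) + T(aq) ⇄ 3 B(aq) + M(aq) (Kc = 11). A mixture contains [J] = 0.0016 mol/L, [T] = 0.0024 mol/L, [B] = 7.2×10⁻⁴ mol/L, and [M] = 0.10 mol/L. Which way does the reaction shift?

Qc = [B]³·[M] / ([J]³·[T]) = (7.2×10⁻⁴)³·(0.10) / ((0.0016)³·(0.0024)) = 3.8
Qc = 3.8 < Kc = 11, so the forward reaction proceeds.

forward (toward products)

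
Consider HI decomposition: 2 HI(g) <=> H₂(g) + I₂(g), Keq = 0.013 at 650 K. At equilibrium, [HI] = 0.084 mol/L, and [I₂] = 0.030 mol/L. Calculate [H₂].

At equilibrium, Keq = [H₂]·[I₂] / [HI]² = 0.013.
([H₂])·(0.030) / (0.084)² = 0.013
[H₂] = 0.00306 = 0.0031 mol/L

[H₂] = 0.0031 mol/L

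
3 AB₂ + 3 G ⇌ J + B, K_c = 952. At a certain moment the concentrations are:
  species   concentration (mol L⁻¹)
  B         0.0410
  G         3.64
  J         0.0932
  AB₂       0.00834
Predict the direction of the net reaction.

forward (toward products)

Q_c = [J]·[B] / ([AB₂]³·[G]³) = (0.0932)·(0.0410) / ((0.00834)³·(3.64)³) = 137
Q_c = 137 < K_c = 952, so the forward reaction proceeds.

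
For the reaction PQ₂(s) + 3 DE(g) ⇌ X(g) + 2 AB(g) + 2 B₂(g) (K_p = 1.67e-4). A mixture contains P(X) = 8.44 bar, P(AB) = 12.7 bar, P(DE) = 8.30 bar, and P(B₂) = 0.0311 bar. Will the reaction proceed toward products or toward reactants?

(PQ₂ is a pure solid — omitted from Q_p.)
Q_p = P(X)·P(AB)²·P(B₂)² / P(DE)³ = (8.44)·(12.7)²·(0.0311)² / (8.30)³ = 0.00230
Q_p = 0.00230 > K_p = 1.67e-4, so the reverse reaction proceeds.

toward reactants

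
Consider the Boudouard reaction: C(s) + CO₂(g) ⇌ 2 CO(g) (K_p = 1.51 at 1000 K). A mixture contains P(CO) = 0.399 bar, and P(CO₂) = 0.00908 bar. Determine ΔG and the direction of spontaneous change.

ΔG = 20.4 kJ/mol; the forward reaction is non-spontaneous

(C is a pure solid — omitted from Q_p.)
Q_p = P(CO)² / P(CO₂) = (0.399)² / (0.00908) = 17.5
ΔG = RT ln(Q_p/K_p) = (8.314 J mol⁻¹ K⁻¹)(1000 K) × ln(17.5/1.51)
   = (8.314 kJ/mol)(2.450) = 20.4 kJ/mol
ΔG > 0, so the forward reaction is non-spontaneous (proceeds in reverse).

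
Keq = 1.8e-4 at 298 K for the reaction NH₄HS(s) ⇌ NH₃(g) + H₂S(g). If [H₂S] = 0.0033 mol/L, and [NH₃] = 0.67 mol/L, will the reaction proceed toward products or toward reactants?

to the left

(NH₄HS is a pure solid — omitted from Q.)
Q = [NH₃]·[H₂S] = (0.67)·(0.0033) = 0.0022
Q = 0.0022 > Keq = 1.8e-4, so the reverse reaction proceeds.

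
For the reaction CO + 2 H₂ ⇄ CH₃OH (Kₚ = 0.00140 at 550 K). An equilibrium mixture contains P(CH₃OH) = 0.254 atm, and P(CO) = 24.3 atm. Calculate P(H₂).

At equilibrium, Kₚ = P(CH₃OH) / (P(CO)·P(H₂)²) = 0.00140.
(0.254) / ((24.3)·(P(H₂))²) = 0.00140
P(H₂)² = 7.47 ⇒ P(H₂) = 2.73 atm

P(H₂) = 2.73 atm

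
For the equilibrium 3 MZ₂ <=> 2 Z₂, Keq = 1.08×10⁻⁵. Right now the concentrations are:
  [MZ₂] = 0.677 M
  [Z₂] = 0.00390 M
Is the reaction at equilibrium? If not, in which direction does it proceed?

Q = [Z₂]² / [MZ₂]³ = (0.00390)² / (0.677)³ = 4.90×10⁻⁵
Q = 4.90×10⁻⁵ > Keq = 1.08×10⁻⁵, so the reverse reaction proceeds.

to the left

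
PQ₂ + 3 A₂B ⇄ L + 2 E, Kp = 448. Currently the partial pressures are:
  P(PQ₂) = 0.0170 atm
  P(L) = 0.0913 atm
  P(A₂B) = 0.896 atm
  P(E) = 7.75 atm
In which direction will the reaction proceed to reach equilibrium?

neither direction; the system is at equilibrium

Qp = P(L)·P(E)² / (P(PQ₂)·P(A₂B)³) = (0.0913)·(7.75)² / ((0.0170)·(0.896)³) = 448
Qp = 448 = Kp, so the system is already at equilibrium.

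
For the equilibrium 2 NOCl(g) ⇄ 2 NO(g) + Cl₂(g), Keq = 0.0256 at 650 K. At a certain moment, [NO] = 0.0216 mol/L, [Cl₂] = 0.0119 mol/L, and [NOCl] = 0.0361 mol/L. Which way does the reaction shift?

forward (toward products)

Q = [NO]²·[Cl₂] / [NOCl]² = (0.0216)²·(0.0119) / (0.0361)² = 0.00426
Q = 0.00426 < Keq = 0.0256, so the forward reaction proceeds.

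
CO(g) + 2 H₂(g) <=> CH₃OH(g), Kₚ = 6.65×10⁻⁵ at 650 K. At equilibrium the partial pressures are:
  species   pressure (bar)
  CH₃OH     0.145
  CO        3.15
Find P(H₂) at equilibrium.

At equilibrium, Kₚ = P(CH₃OH) / (P(CO)·P(H₂)²) = 6.65×10⁻⁵.
(0.145) / ((3.15)·(P(H₂))²) = 6.65×10⁻⁵
P(H₂)² = 692 ⇒ P(H₂) = 26.3 bar

P(H₂) = 26.3 bar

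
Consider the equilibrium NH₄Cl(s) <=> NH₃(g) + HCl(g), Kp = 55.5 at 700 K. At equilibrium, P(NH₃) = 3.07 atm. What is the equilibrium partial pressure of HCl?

P(HCl) = 18.1 atm

(NH₄Cl is a pure solid — omitted from Kp.)
At equilibrium, Kp = P(NH₃)·P(HCl) = 55.5.
(3.07)·(P(HCl)) = 55.5
P(HCl) = 18.1 atm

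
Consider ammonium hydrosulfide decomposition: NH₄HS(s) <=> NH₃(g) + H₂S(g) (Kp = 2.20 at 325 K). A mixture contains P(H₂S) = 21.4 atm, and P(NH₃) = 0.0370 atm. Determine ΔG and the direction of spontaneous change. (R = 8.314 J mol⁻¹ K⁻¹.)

(NH₄HS is a pure solid — omitted from Qp.)
Qp = P(NH₃)·P(H₂S) = (0.0370)·(21.4) = 0.792
ΔG = RT ln(Qp/Kp) = (8.314 J mol⁻¹ K⁻¹)(325 K) × ln(0.792/2.20)
   = (2.702 kJ/mol)(-1.022) = -2.76 kJ/mol
ΔG < 0, so the forward reaction is spontaneous (proceeds forward).

ΔG = -2.76 kJ/mol; the forward reaction is spontaneous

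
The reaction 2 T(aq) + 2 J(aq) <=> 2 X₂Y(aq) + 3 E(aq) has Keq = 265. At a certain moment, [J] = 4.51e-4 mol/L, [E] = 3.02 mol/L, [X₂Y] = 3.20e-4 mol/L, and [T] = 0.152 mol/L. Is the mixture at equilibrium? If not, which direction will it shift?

no; Q > K, reaction proceeds in reverse

Q = [X₂Y]²·[E]³ / ([T]²·[J]²) = (3.20e-4)²·(3.02)³ / ((0.152)²·(4.51e-4)²) = 600
Q = 600 > Keq = 265: net reverse reaction.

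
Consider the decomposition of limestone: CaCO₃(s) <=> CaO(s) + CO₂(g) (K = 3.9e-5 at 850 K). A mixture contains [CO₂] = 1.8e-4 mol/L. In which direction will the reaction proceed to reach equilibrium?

(CaCO₃, CaO are pure solids — omitted from Q.)
Q = [CO₂] = 1.8e-4
Q = 1.8e-4 > K = 3.9e-5, so the reverse reaction proceeds.

toward reactants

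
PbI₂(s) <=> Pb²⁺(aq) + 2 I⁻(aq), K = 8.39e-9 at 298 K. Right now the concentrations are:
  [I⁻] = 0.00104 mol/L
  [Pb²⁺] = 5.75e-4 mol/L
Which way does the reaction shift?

(PbI₂ is a pure solid — omitted from Q.)
Q = [Pb²⁺]·[I⁻]² = (5.75e-4)·(0.00104)² = 6.22e-10
Q = 6.22e-10 < K = 8.39e-9, so the forward reaction proceeds.

in the forward direction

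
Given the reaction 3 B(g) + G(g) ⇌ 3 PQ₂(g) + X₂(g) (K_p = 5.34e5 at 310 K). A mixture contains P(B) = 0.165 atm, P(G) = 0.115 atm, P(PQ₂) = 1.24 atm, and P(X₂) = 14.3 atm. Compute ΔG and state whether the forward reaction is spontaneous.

Q_p = P(PQ₂)³·P(X₂) / (P(B)³·P(G)) = (1.24)³·(14.3) / ((0.165)³·(0.115)) = 52800
ΔG = RT ln(Q_p/K_p) = (8.314 J mol⁻¹ K⁻¹)(310 K) × ln(52800/5.34e5)
   = (2.577 kJ/mol)(-2.314) = -5.96 kJ/mol
ΔG < 0, so the forward reaction is spontaneous (proceeds forward).

ΔG = -5.96 kJ/mol; the forward reaction is spontaneous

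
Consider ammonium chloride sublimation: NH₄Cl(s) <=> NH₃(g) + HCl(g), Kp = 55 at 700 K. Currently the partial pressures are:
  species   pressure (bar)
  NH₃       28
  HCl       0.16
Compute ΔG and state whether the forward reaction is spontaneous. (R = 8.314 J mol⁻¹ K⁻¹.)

(NH₄Cl is a pure solid — omitted from Qp.)
Qp = P(NH₃)·P(HCl) = (28)·(0.16) = 4.48
ΔG = RT ln(Qp/Kp) = (8.314 J mol⁻¹ K⁻¹)(700 K) × ln(4.48/55)
   = (5.820 kJ/mol)(-2.508) = -14.6 kJ/mol
ΔG < 0, so the forward reaction is spontaneous (proceeds forward).

ΔG = -14.6 kJ/mol; the forward reaction is spontaneous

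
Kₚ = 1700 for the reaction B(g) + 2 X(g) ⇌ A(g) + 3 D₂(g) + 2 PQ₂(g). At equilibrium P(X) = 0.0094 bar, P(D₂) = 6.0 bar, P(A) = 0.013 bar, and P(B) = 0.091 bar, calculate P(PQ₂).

At equilibrium, Kₚ = P(A)·P(D₂)³·P(PQ₂)² / (P(B)·P(X)²) = 1700.
(0.013)·(6.0)³·(P(PQ₂))² / ((0.091)·(0.0094)²) = 1700
P(PQ₂)² = 0.00487 ⇒ P(PQ₂) = 0.070 bar

P(PQ₂) = 0.070 bar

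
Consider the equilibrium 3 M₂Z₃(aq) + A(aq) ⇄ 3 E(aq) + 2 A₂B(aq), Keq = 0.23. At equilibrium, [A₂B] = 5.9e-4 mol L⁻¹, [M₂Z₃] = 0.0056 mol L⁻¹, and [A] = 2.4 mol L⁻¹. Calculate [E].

At equilibrium, Keq = [E]³·[A₂B]² / ([M₂Z₃]³·[A]) = 0.23.
([E])³·(5.9e-4)² / ((0.0056)³·(2.4)) = 0.23
[E]³ = 0.278 ⇒ [E] = 0.65 mol L⁻¹

[E] = 0.65 mol L⁻¹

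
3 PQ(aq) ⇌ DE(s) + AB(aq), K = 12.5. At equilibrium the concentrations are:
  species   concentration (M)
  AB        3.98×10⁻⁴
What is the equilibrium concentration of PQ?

(DE is a pure solid — omitted from K.)
At equilibrium, K = [AB] / [PQ]³ = 12.5.
(3.98×10⁻⁴) / ([PQ])³ = 12.5
[PQ]³ = 3.18×10⁻⁵ ⇒ [PQ] = 0.0317 M

[PQ] = 0.0317 M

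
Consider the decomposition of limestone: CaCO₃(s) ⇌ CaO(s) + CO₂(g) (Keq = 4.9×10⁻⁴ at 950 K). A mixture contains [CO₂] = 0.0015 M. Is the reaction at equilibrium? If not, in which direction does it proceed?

(CaCO₃, CaO are pure solids — omitted from Q.)
Q = [CO₂] = 0.0015
Q = 0.0015 > Keq = 4.9×10⁻⁴, so the reverse reaction proceeds.

in the reverse direction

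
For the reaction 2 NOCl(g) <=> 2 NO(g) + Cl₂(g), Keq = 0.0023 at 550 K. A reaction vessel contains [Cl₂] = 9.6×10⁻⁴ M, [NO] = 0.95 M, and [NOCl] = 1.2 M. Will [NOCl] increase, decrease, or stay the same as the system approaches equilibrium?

Q = [NO]²·[Cl₂] / [NOCl]² = (0.95)²·(9.6×10⁻⁴) / (1.2)² = 6.0×10⁻⁴
Q = 6.0×10⁻⁴ < Keq = 0.0023: net forward reaction.
NOCl is a reactant, so it decreases.

decrease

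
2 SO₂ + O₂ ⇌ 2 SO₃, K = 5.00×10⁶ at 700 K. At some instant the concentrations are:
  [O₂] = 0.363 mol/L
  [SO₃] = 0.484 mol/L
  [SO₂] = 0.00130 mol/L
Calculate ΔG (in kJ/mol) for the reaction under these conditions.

Q = [SO₃]² / ([SO₂]²·[O₂]) = (0.484)² / ((0.00130)²·(0.363)) = 3.82×10⁵
ΔG = RT ln(Q/K) = (8.314 J mol⁻¹ K⁻¹)(700 K) × ln(3.82×10⁵/5.00×10⁶)
   = (5.820 kJ/mol)(-2.572) = -15.0 kJ/mol
ΔG < 0, so the forward reaction is spontaneous (proceeds forward).

ΔG = -15.0 kJ/mol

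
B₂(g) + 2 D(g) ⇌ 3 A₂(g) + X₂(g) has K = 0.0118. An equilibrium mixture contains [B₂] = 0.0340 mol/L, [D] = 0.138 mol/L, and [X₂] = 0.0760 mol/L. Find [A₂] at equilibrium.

At equilibrium, K = [A₂]³·[X₂] / ([B₂]·[D]²) = 0.0118.
([A₂])³·(0.0760) / ((0.0340)·(0.138)²) = 0.0118
[A₂]³ = 1.01×10⁻⁴ ⇒ [A₂] = 0.0465 mol/L

[A₂] = 0.0465 mol/L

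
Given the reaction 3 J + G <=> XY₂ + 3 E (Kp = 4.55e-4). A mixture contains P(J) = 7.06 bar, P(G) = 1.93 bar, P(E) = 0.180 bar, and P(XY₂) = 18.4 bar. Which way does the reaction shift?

in the forward direction

Qp = P(XY₂)·P(E)³ / (P(J)³·P(G)) = (18.4)·(0.180)³ / ((7.06)³·(1.93)) = 1.58e-4
Qp = 1.58e-4 < Kp = 4.55e-4, so the forward reaction proceeds.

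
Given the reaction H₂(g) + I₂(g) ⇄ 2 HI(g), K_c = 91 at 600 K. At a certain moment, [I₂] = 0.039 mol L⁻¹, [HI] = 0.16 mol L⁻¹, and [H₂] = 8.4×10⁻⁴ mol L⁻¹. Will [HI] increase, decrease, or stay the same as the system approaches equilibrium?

Q_c = [HI]² / ([H₂]·[I₂]) = (0.16)² / ((8.4×10⁻⁴)·(0.039)) = 780
Q_c = 780 > K_c = 91: net reverse reaction.
HI is a product, so it decreases.

decrease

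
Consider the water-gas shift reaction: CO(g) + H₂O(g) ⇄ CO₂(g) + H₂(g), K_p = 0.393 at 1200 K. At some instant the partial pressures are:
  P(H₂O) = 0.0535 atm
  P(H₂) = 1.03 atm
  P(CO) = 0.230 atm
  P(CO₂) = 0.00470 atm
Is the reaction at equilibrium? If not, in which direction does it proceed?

Q_p = P(CO₂)·P(H₂) / (P(CO)·P(H₂O)) = (0.00470)·(1.03) / ((0.230)·(0.0535)) = 0.393
Q_p = 0.393 = K_p, so the system is already at equilibrium.

at equilibrium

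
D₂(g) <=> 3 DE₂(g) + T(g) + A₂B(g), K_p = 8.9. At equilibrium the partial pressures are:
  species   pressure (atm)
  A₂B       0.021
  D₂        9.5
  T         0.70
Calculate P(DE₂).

P(DE₂) = 18 atm

At equilibrium, K_p = P(DE₂)³·P(T)·P(A₂B) / P(D₂) = 8.9.
(P(DE₂))³·(0.70)·(0.021) / (9.5) = 8.9
P(DE₂)³ = 5750 ⇒ P(DE₂) = 18 atm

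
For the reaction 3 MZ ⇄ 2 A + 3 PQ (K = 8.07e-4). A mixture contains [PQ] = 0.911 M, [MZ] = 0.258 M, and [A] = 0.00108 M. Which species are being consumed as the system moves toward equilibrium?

MZ (reactants)

Q = [A]²·[PQ]³ / [MZ]³ = (0.00108)²·(0.911)³ / (0.258)³ = 5.14e-5
Q = 5.14e-5 < K = 8.07e-4: net forward reaction.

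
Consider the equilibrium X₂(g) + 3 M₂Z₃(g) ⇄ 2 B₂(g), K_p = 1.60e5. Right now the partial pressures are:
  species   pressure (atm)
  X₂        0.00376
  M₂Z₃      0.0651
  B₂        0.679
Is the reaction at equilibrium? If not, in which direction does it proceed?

to the left

Q_p = P(B₂)² / (P(X₂)·P(M₂Z₃)³) = (0.679)² / ((0.00376)·(0.0651)³) = 4.44e5
Q_p = 4.44e5 > K_p = 1.60e5, so the reverse reaction proceeds.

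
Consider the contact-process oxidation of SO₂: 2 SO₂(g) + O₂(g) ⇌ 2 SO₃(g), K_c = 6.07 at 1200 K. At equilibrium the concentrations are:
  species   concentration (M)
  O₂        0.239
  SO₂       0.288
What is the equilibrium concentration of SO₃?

[SO₃] = 0.347 M

At equilibrium, K_c = [SO₃]² / ([SO₂]²·[O₂]) = 6.07.
([SO₃])² / ((0.288)²·(0.239)) = 6.07
[SO₃]² = 0.120 ⇒ [SO₃] = 0.347 M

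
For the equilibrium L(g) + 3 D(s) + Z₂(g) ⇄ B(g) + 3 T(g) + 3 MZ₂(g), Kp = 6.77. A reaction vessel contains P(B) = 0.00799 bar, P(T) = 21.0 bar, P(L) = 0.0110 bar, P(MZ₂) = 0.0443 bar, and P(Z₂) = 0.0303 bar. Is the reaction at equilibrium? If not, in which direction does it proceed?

reverse (toward reactants)

(D is a pure solid — omitted from Qp.)
Qp = P(B)·P(T)³·P(MZ₂)³ / (P(L)·P(Z₂)) = (0.00799)·(21.0)³·(0.0443)³ / ((0.0110)·(0.0303)) = 19.3
Qp = 19.3 > Kp = 6.77, so the reverse reaction proceeds.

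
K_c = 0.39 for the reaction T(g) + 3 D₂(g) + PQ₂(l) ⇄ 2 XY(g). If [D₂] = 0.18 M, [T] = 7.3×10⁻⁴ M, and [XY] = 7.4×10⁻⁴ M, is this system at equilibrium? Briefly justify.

(PQ₂ is a pure liquid — omitted from Q_c.)
Q_c = [XY]² / ([T]·[D₂]³) = (7.4×10⁻⁴)² / ((7.3×10⁻⁴)·(0.18)³) = 0.13
Q_c = 0.13 < K_c = 0.39: net forward reaction.

no; Q < K, reaction proceeds forward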